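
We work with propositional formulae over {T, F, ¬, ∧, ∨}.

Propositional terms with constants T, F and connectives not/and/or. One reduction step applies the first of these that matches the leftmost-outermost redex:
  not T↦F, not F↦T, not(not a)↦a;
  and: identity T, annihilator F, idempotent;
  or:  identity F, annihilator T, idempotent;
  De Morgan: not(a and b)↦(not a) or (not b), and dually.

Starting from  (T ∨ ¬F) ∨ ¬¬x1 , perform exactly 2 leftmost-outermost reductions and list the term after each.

  start: (T ∨ ¬F) ∨ ¬¬x1
  →1  T ∨ ¬¬x1
  →2  T

Answer: after 2 steps: T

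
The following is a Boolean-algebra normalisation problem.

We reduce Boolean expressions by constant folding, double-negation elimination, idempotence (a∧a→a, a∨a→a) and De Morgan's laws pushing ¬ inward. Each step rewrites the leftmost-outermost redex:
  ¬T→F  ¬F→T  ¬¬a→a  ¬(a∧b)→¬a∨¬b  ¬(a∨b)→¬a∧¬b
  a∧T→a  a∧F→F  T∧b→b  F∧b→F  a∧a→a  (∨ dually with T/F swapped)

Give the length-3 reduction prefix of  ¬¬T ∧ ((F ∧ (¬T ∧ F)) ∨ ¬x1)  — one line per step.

  start: ¬¬T ∧ ((F ∧ (¬T ∧ F)) ∨ ¬x1)
  →1  T ∧ ((F ∧ (¬T ∧ F)) ∨ ¬x1)
  →2  (F ∧ (¬T ∧ F)) ∨ ¬x1
  →3  F ∨ ¬x1

Answer: after 3 steps: F ∨ ¬x1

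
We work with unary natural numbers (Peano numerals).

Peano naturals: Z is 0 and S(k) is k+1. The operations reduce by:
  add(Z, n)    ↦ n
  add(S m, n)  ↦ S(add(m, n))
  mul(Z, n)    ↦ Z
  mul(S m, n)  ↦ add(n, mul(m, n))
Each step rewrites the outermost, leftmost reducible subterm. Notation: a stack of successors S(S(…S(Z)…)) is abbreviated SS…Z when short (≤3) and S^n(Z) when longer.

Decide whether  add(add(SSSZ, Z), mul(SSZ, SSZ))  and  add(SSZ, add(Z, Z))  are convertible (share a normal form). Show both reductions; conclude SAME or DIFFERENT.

Term A:
  start: add(add(SSSZ, Z), mul(SSZ, SSZ))
  [1] add(S(add(SSZ, Z)), mul(SSZ, SSZ))
  [2] S(add(add(SSZ, Z), mul(SSZ, SSZ)))
  [3] S(add(S(add(SZ, Z)), mul(SSZ, SSZ)))
  [4] S(S(add(add(SZ, Z), mul(SSZ, SSZ))))
  [5] S(S(add(S(add(Z, Z)), mul(SSZ, SSZ))))
  [6] S(S(S(add(add(Z, Z), mul(SSZ, SSZ)))))
  [7] S(S(S(add(Z, mul(SSZ, SSZ)))))
  [8] S(S(S(mul(SSZ, SSZ))))
  [9] S(S(S(add(SSZ, mul(SZ, SSZ)))))
  [10] S(S(S(S(add(SZ, mul(SZ, SSZ))))))
  [11] S(S(S(S(S(add(Z, mul(SZ, SSZ)))))))
  [12] S(S(S(S(S(mul(SZ, SSZ))))))
  [13] S(S(S(S(S(add(SSZ, mul(Z, SSZ)))))))
  [14] S(S(S(S(S(S(add(SZ, mul(Z, SSZ))))))))
  [15] S(S(S(S(S(S(S(add(Z, mul(Z, SSZ)))))))))
  [16] S(S(S(S(S(S(S(mul(Z, SSZ))))))))
  [17] S^7(Z)

Term B:
  start: add(SSZ, add(Z, Z))
  [1] S(add(SZ, add(Z, Z)))
  [2] S(S(add(Z, add(Z, Z))))
  [3] S(S(add(Z, Z)))
  [4] SSZ

Answer: DIFFERENT — A ⇓ S^7(Z), B ⇓ SSZ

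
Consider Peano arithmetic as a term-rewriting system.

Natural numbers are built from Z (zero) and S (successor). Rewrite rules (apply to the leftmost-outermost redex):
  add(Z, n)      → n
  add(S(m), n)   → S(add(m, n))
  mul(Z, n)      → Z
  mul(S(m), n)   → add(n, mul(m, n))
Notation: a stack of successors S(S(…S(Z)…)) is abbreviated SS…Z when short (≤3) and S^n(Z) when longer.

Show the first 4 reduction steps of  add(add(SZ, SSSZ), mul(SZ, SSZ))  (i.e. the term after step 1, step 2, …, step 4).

Answer: after 4 steps: S(S(add(SSZ, mul(SZ, SSZ))))

Derivation:
  start: add(add(SZ, SSSZ), mul(SZ, SSZ))
  step 1: add(S(add(Z, SSSZ)), mul(SZ, SSZ))
  step 2: S(add(add(Z, SSSZ), mul(SZ, SSZ)))
  step 3: S(add(SSSZ, mul(SZ, SSZ)))
  step 4: S(S(add(SSZ, mul(SZ, SSZ))))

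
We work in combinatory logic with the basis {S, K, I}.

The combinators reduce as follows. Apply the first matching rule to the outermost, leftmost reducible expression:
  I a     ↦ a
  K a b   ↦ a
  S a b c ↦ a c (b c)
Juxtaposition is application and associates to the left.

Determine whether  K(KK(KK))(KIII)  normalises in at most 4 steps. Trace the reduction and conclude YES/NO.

Answer: YES — reaches normal form K in 2 ≤ 4 steps

Reduction:
  start: K(KK(KK))(KIII)
  [1] KK(KK)
  [2] K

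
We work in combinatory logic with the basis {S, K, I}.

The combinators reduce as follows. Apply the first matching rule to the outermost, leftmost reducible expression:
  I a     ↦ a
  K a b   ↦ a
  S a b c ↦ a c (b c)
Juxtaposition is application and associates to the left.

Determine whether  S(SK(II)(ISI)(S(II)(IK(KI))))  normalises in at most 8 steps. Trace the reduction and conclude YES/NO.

Answer: YES — reaches normal form S(SI(SI(K(KI)))) in 5 ≤ 8 steps

Derivation:
  start: S(SK(II)(ISI)(S(II)(IK(KI))))
  step 1: S(K(ISI)(II(ISI))(S(II)(IK(KI))))
  step 2: S(ISI(S(II)(IK(KI))))
  step 3: S(SI(S(II)(IK(KI))))
  step 4: S(SI(SI(IK(KI))))
  step 5: S(SI(SI(K(KI))))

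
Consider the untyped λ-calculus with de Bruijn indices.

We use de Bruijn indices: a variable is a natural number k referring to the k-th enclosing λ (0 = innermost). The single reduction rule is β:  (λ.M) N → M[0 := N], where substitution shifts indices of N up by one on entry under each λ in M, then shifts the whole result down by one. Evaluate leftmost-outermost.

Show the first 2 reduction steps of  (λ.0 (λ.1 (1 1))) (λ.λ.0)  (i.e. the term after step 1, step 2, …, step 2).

Answer: after 2 steps: λ.0

Reduction:
  start: (λ.0 (λ.1 (1 1))) (λ.λ.0)
  [1] (λ.λ.0) (λ.(λ.λ.0) ((λ.λ.0) (λ.λ.0)))
  [2] λ.0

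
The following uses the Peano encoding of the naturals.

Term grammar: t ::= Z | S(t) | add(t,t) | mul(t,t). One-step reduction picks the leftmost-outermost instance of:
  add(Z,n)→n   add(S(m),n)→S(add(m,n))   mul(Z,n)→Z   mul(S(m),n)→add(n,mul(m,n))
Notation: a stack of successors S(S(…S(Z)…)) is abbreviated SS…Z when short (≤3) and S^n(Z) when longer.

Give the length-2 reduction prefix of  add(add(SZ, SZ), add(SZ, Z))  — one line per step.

  start: add(add(SZ, SZ), add(SZ, Z))
  →1  add(S(add(Z, SZ)), add(SZ, Z))
  →2  S(add(add(Z, SZ), add(SZ, Z)))

Answer: after 2 steps: S(add(add(Z, SZ), add(SZ, Z)))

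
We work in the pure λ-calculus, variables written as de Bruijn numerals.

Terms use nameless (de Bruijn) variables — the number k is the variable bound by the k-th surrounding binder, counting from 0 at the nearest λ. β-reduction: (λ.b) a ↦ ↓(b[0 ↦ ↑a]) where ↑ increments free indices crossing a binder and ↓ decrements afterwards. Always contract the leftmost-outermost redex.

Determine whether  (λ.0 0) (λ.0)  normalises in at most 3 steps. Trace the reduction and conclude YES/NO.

  start: (λ.0 0) (λ.0)
  →1  (λ.0) (λ.0)
  →2  λ.0

Answer: YES — reaches normal form λ.0 in 2 ≤ 3 steps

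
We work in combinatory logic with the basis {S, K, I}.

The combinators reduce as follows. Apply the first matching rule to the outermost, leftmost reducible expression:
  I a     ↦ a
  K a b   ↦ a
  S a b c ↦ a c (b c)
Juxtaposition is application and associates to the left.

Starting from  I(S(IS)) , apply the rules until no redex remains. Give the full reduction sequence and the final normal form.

Answer: normal form = SS  (in 2 steps)

Derivation:
  start: I(S(IS))
  →1  S(IS)
  →2  SS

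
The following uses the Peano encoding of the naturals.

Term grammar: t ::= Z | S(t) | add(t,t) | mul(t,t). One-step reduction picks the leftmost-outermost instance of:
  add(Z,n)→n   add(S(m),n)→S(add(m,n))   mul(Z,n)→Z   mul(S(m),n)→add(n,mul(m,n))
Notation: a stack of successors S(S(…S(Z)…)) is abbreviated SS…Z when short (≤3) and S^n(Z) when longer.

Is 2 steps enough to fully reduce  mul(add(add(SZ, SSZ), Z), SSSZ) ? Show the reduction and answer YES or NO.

Answer: NO — after 2 steps the term is mul(S(add(add(Z, SSZ), Z)), SSSZ), not yet normal

Reduction:
  start: mul(add(add(SZ, SSZ), Z), SSSZ)
  →1  mul(add(S(add(Z, SSZ)), Z), SSSZ)
  →2  mul(S(add(add(Z, SSZ), Z)), SSSZ)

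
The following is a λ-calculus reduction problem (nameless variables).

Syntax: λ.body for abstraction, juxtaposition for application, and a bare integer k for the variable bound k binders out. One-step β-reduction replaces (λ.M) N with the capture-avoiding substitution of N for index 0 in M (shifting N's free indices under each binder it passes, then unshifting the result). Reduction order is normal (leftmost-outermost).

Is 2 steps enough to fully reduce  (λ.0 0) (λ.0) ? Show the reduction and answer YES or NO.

Answer: YES — reaches normal form λ.0 in 2 ≤ 2 steps

Reduction:
  start: (λ.0 0) (λ.0)
  step 1: (λ.0) (λ.0)
  step 2: λ.0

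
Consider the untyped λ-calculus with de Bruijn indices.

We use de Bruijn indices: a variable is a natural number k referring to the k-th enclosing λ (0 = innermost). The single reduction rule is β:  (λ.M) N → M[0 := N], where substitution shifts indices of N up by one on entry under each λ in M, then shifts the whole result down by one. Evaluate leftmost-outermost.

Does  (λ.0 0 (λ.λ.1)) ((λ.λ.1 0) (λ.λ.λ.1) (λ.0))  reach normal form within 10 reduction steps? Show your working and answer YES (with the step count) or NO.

Answer: YES — reaches normal form λ.λ.1 in 9 ≤ 10 steps

Reduction:
  start: (λ.0 0 (λ.λ.1)) ((λ.λ.1 0) (λ.λ.λ.1) (λ.0))
  step 1: (λ.λ.1 0) (λ.λ.λ.1) (λ.0) ((λ.λ.1 0) (λ.λ.λ.1) (λ.0)) (λ.λ.1)
  step 2: (λ.(λ.λ.λ.1) 0) (λ.0) ((λ.λ.1 0) (λ.λ.λ.1) (λ.0)) (λ.λ.1)
  step 3: (λ.λ.λ.1) (λ.0) ((λ.λ.1 0) (λ.λ.λ.1) (λ.0)) (λ.λ.1)
  step 4: (λ.λ.1) ((λ.λ.1 0) (λ.λ.λ.1) (λ.0)) (λ.λ.1)
  step 5: (λ.(λ.λ.1 0) (λ.λ.λ.1) (λ.0)) (λ.λ.1)
  step 6: (λ.λ.1 0) (λ.λ.λ.1) (λ.0)
  step 7: (λ.(λ.λ.λ.1) 0) (λ.0)
  step 8: (λ.λ.λ.1) (λ.0)
  step 9: λ.λ.1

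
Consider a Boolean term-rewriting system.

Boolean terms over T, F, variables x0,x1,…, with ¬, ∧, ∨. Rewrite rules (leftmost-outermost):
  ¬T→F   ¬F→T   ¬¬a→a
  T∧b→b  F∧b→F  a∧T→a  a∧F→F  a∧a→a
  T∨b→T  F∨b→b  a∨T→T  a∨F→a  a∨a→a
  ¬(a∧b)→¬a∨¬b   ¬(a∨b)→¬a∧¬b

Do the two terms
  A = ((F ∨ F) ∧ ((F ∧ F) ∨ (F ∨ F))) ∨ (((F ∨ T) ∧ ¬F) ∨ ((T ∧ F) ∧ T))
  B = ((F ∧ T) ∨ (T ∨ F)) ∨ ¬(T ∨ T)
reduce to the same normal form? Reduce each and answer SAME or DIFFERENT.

Term A:
  start: ((F ∨ F) ∧ ((F ∧ F) ∨ (F ∨ F))) ∨ (((F ∨ T) ∧ ¬F) ∨ ((T ∧ F) ∧ T))
  →1  (F ∧ ((F ∧ F) ∨ (F ∨ F))) ∨ (((F ∨ T) ∧ ¬F) ∨ ((T ∧ F) ∧ T))
  →2  F ∨ (((F ∨ T) ∧ ¬F) ∨ ((T ∧ F) ∧ T))
  →3  ((F ∨ T) ∧ ¬F) ∨ ((T ∧ F) ∧ T)
  →4  (T ∧ ¬F) ∨ ((T ∧ F) ∧ T)
  →5  ¬F ∨ ((T ∧ F) ∧ T)
  →6  T ∨ ((T ∧ F) ∧ T)
  →7  T

Term B:
  start: ((F ∧ T) ∨ (T ∨ F)) ∨ ¬(T ∨ T)
  →1  (F ∨ (T ∨ F)) ∨ ¬(T ∨ T)
  →2  (T ∨ F) ∨ ¬(T ∨ T)
  →3  T ∨ ¬(T ∨ T)
  →4  T

Answer: SAME — A ⇓ T, B ⇓ T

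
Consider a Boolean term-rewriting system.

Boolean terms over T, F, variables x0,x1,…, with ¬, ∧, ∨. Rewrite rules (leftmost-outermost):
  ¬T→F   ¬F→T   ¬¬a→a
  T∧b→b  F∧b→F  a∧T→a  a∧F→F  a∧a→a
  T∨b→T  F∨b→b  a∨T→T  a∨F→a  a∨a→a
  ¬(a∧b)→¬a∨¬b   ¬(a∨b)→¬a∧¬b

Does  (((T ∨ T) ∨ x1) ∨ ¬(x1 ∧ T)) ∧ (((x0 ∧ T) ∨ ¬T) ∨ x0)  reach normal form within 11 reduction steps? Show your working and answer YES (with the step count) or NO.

  start: (((T ∨ T) ∨ x1) ∨ ¬(x1 ∧ T)) ∧ (((x0 ∧ T) ∨ ¬T) ∨ x0)
  step 1: ((T ∨ x1) ∨ ¬(x1 ∧ T)) ∧ (((x0 ∧ T) ∨ ¬T) ∨ x0)
  step 2: (T ∨ ¬(x1 ∧ T)) ∧ (((x0 ∧ T) ∨ ¬T) ∨ x0)
  step 3: T ∧ (((x0 ∧ T) ∨ ¬T) ∨ x0)
  step 4: ((x0 ∧ T) ∨ ¬T) ∨ x0
  step 5: (x0 ∨ ¬T) ∨ x0
  step 6: (x0 ∨ F) ∨ x0
  step 7: x0 ∨ x0
  step 8: x0

Answer: YES — reaches normal form x0 in 8 ≤ 11 steps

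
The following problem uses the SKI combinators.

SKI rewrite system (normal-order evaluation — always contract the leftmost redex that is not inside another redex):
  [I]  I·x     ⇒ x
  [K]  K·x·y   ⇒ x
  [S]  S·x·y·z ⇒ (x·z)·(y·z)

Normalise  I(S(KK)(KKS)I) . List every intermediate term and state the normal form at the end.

Answer: normal form = K(KI)  (in 4 steps)

Working:
  start: I(S(KK)(KKS)I)
  →1  S(KK)(KKS)I
  →2  KKI(KKSI)
  →3  K(KKSI)
  →4  K(KI)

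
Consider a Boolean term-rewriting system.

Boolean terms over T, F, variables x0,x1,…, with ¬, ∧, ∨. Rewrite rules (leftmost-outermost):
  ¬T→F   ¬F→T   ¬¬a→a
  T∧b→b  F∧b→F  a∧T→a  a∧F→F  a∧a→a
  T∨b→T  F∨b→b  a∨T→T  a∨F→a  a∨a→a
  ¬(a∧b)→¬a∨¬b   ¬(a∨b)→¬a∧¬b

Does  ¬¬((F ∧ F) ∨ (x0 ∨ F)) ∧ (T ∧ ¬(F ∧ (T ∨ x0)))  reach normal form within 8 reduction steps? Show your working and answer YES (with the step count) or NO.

  start: ¬¬((F ∧ F) ∨ (x0 ∨ F)) ∧ (T ∧ ¬(F ∧ (T ∨ x0)))
  step 1: ((F ∧ F) ∨ (x0 ∨ F)) ∧ (T ∧ ¬(F ∧ (T ∨ x0)))
  step 2: (F ∨ (x0 ∨ F)) ∧ (T ∧ ¬(F ∧ (T ∨ x0)))
  step 3: (x0 ∨ F) ∧ (T ∧ ¬(F ∧ (T ∨ x0)))
  step 4: x0 ∧ (T ∧ ¬(F ∧ (T ∨ x0)))
  step 5: x0 ∧ ¬(F ∧ (T ∨ x0))
  step 6: x0 ∧ (¬F ∨ ¬(T ∨ x0))
  step 7: x0 ∧ (T ∨ ¬(T ∨ x0))
  step 8: x0 ∧ T

Answer: NO — after 8 steps the term is x0 ∧ T, not yet normal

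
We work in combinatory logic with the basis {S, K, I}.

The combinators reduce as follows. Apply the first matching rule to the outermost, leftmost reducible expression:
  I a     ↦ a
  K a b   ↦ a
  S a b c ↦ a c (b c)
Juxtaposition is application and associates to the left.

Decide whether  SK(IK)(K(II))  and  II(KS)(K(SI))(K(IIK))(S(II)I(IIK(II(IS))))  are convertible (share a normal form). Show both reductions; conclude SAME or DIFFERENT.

Term A:
  start: SK(IK)(K(II))
  step 1: K(K(II))(IK(K(II)))
  step 2: K(II)
  step 3: KI

Term B:
  start: II(KS)(K(SI))(K(IIK))(S(II)I(IIK(II(IS))))
  step 1: I(KS)(K(SI))(K(IIK))(S(II)I(IIK(II(IS))))
  step 2: KS(K(SI))(K(IIK))(S(II)I(IIK(II(IS))))
  step 3: S(K(IIK))(S(II)I(IIK(II(IS))))
  step 4: S(K(IK))(S(II)I(IIK(II(IS))))
  step 5: S(KK)(S(II)I(IIK(II(IS))))
  step 6: S(KK)(II(IIK(II(IS)))(I(IIK(II(IS)))))
  step 7: S(KK)(I(IIK(II(IS)))(I(IIK(II(IS)))))
  step 8: S(KK)(IIK(II(IS))(I(IIK(II(IS)))))
  step 9: S(KK)(IK(II(IS))(I(IIK(II(IS)))))
  step 10: S(KK)(K(II(IS))(I(IIK(II(IS)))))
  step 11: S(KK)(II(IS))
  step 12: S(KK)(I(IS))
  step 13: S(KK)(IS)
  step 14: S(KK)S

Answer: DIFFERENT — A ⇓ KI, B ⇓ S(KK)S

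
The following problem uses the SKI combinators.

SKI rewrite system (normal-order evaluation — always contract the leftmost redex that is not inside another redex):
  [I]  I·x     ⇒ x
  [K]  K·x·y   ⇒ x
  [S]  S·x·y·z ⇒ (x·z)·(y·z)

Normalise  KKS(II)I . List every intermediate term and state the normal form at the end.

Answer: normal form = I  (in 3 steps)

Derivation:
  start: KKS(II)I
  [1] K(II)I
  [2] II
  [3] I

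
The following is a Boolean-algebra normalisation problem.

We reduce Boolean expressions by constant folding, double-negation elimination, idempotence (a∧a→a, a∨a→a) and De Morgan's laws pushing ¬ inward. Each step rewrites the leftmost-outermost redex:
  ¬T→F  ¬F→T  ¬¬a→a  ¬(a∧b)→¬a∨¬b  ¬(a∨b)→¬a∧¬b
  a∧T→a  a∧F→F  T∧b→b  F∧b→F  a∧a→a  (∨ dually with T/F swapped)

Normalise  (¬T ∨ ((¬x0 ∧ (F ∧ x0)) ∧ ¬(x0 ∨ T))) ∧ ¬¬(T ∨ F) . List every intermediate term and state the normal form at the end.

Answer: normal form = F  (in 6 steps)

Derivation:
  start: (¬T ∨ ((¬x0 ∧ (F ∧ x0)) ∧ ¬(x0 ∨ T))) ∧ ¬¬(T ∨ F)
  step 1: (F ∨ ((¬x0 ∧ (F ∧ x0)) ∧ ¬(x0 ∨ T))) ∧ ¬¬(T ∨ F)
  step 2: ((¬x0 ∧ (F ∧ x0)) ∧ ¬(x0 ∨ T)) ∧ ¬¬(T ∨ F)
  step 3: ((¬x0 ∧ F) ∧ ¬(x0 ∨ T)) ∧ ¬¬(T ∨ F)
  step 4: (F ∧ ¬(x0 ∨ T)) ∧ ¬¬(T ∨ F)
  step 5: F ∧ ¬¬(T ∨ F)
  step 6: F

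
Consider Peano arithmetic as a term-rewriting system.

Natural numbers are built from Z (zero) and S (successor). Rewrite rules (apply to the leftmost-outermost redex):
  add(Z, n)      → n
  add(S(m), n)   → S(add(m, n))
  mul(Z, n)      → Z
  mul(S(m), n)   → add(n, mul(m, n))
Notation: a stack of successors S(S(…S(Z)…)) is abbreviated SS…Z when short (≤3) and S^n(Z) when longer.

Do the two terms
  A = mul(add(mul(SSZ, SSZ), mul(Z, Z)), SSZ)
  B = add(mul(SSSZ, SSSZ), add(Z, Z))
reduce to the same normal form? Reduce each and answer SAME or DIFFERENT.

Answer: DIFFERENT — A ⇓ S^8(Z), B ⇓ S^9(Z)

Reduction:
Term A:
  start: mul(add(mul(SSZ, SSZ), mul(Z, Z)), SSZ)
  [1] mul(add(add(SSZ, mul(SZ, SSZ)), mul(Z, Z)), SSZ)
  [2] mul(add(S(add(SZ, mul(SZ, SSZ))), mul(Z, Z)), SSZ)
  [3] mul(S(add(add(SZ, mul(SZ, SSZ)), mul(Z, Z))), SSZ)
  [4] add(SSZ, mul(add(add(SZ, mul(SZ, SSZ)), mul(Z, Z)), SSZ))
  [5] S(add(SZ, mul(add(add(SZ, mul(SZ, SSZ)), mul(Z, Z)), SSZ)))
  [6] S(S(add(Z, mul(add(add(SZ, mul(SZ, SSZ)), mul(Z, Z)), SSZ))))
  [7] S(S(mul(add(add(SZ, mul(SZ, SSZ)), mul(Z, Z)), SSZ)))
  [8] S(S(mul(add(S(add(Z, mul(SZ, SSZ))), mul(Z, Z)), SSZ)))
  [9] S(S(mul(S(add(add(Z, mul(SZ, SSZ)), mul(Z, Z))), SSZ)))
  [10] S(S(add(SSZ, mul(add(add(Z, mul(SZ, SSZ)), mul(Z, Z)), SSZ))))
  [11] S(S(S(add(SZ, mul(add(add(Z, mul(SZ, SSZ)), mul(Z, Z)), SSZ)))))
  [12] S(S(S(S(add(Z, mul(add(add(Z, mul(SZ, SSZ)), mul(Z, Z)), SSZ))))))
  [13] S(S(S(S(mul(add(add(Z, mul(SZ, SSZ)), mul(Z, Z)), SSZ)))))
  [14] S(S(S(S(mul(add(mul(SZ, SSZ), mul(Z, Z)), SSZ)))))
  [15] S(S(S(S(mul(add(add(SSZ, mul(Z, SSZ)), mul(Z, Z)), SSZ)))))
  [16] S(S(S(S(mul(add(S(add(SZ, mul(Z, SSZ))), mul(Z, Z)), SSZ)))))
  [17] S(S(S(S(mul(S(add(add(SZ, mul(Z, SSZ)), mul(Z, Z))), SSZ)))))
  [18] S(S(S(S(add(SSZ, mul(add(add(SZ, mul(Z, SSZ)), mul(Z, Z)), SSZ))))))
  [19] S(S(S(S(S(add(SZ, mul(add(add(SZ, mul(Z, SSZ)), mul(Z, Z)), SSZ)))))))
  [20] S(S(S(S(S(S(add(Z, mul(add(add(SZ, mul(Z, SSZ)), mul(Z, Z)), SSZ))))))))
  [21] S(S(S(S(S(S(mul(add(add(SZ, mul(Z, SSZ)), mul(Z, Z)), SSZ)))))))
  [22] S(S(S(S(S(S(mul(add(S(add(Z, mul(Z, SSZ))), mul(Z, Z)), SSZ)))))))
  [23] S(S(S(S(S(S(mul(S(add(add(Z, mul(Z, SSZ)), mul(Z, Z))), SSZ)))))))
  [24] S(S(S(S(S(S(add(SSZ, mul(add(add(Z, mul(Z, SSZ)), mul(Z, Z)), SSZ))))))))
  [25] S(S(S(S(S(S(S(add(SZ, mul(add(add(Z, mul(Z, SSZ)), mul(Z, Z)), SSZ)))))))))
  [26] S(S(S(S(S(S(S(S(add(Z, mul(add(add(Z, mul(Z, SSZ)), mul(Z, Z)), SSZ))))))))))
  [27] S(S(S(S(S(S(S(S(mul(add(add(Z, mul(Z, SSZ)), mul(Z, Z)), SSZ)))))))))
  [28] S(S(S(S(S(S(S(S(mul(add(mul(Z, SSZ), mul(Z, Z)), SSZ)))))))))
  [29] S(S(S(S(S(S(S(S(mul(add(Z, mul(Z, Z)), SSZ)))))))))
  [30] S(S(S(S(S(S(S(S(mul(mul(Z, Z), SSZ)))))))))
  [31] S(S(S(S(S(S(S(S(mul(Z, SSZ)))))))))
  [32] S^8(Z)

Term B:
  start: add(mul(SSSZ, SSSZ), add(Z, Z))
  [1] add(add(SSSZ, mul(SSZ, SSSZ)), add(Z, Z))
  [2] add(S(add(SSZ, mul(SSZ, SSSZ))), add(Z, Z))
  [3] S(add(add(SSZ, mul(SSZ, SSSZ)), add(Z, Z)))
  [4] S(add(S(add(SZ, mul(SSZ, SSSZ))), add(Z, Z)))
  [5] S(S(add(add(SZ, mul(SSZ, SSSZ)), add(Z, Z))))
  [6] S(S(add(S(add(Z, mul(SSZ, SSSZ))), add(Z, Z))))
  [7] S(S(S(add(add(Z, mul(SSZ, SSSZ)), add(Z, Z)))))
  [8] S(S(S(add(mul(SSZ, SSSZ), add(Z, Z)))))
  [9] S(S(S(add(add(SSSZ, mul(SZ, SSSZ)), add(Z, Z)))))
  [10] S(S(S(add(S(add(SSZ, mul(SZ, SSSZ))), add(Z, Z)))))
  [11] S(S(S(S(add(add(SSZ, mul(SZ, SSSZ)), add(Z, Z))))))
  [12] S(S(S(S(add(S(add(SZ, mul(SZ, SSSZ))), add(Z, Z))))))
  [13] S(S(S(S(S(add(add(SZ, mul(SZ, SSSZ)), add(Z, Z)))))))
  [14] S(S(S(S(S(add(S(add(Z, mul(SZ, SSSZ))), add(Z, Z)))))))
  [15] S(S(S(S(S(S(add(add(Z, mul(SZ, SSSZ)), add(Z, Z))))))))
  [16] S(S(S(S(S(S(add(mul(SZ, SSSZ), add(Z, Z))))))))
  [17] S(S(S(S(S(S(add(add(SSSZ, mul(Z, SSSZ)), add(Z, Z))))))))
  [18] S(S(S(S(S(S(add(S(add(SSZ, mul(Z, SSSZ))), add(Z, Z))))))))
  [19] S(S(S(S(S(S(S(add(add(SSZ, mul(Z, SSSZ)), add(Z, Z)))))))))
  [20] S(S(S(S(S(S(S(add(S(add(SZ, mul(Z, SSSZ))), add(Z, Z)))))))))
  [21] S(S(S(S(S(S(S(S(add(add(SZ, mul(Z, SSSZ)), add(Z, Z))))))))))
  [22] S(S(S(S(S(S(S(S(add(S(add(Z, mul(Z, SSSZ))), add(Z, Z))))))))))
  [23] S(S(S(S(S(S(S(S(S(add(add(Z, mul(Z, SSSZ)), add(Z, Z)))))))))))
  [24] S(S(S(S(S(S(S(S(S(add(mul(Z, SSSZ), add(Z, Z)))))))))))
  [25] S(S(S(S(S(S(S(S(S(add(Z, add(Z, Z)))))))))))
  [26] S(S(S(S(S(S(S(S(S(add(Z, Z))))))))))
  [27] S^9(Z)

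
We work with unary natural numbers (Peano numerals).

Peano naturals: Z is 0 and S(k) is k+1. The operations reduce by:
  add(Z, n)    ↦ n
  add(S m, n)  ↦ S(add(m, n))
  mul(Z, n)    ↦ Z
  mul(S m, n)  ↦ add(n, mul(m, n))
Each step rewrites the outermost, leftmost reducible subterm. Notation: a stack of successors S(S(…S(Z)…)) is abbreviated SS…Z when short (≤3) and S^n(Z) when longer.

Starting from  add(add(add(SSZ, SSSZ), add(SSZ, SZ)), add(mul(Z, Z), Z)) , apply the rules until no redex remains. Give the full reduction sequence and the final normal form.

Answer: normal form = S^8(Z)  (in 23 steps)

Reduction:
  start: add(add(add(SSZ, SSSZ), add(SSZ, SZ)), add(mul(Z, Z), Z))
  →1  add(add(S(add(SZ, SSSZ)), add(SSZ, SZ)), add(mul(Z, Z), Z))
  →2  add(S(add(add(SZ, SSSZ), add(SSZ, SZ))), add(mul(Z, Z), Z))
  →3  S(add(add(add(SZ, SSSZ), add(SSZ, SZ)), add(mul(Z, Z), Z)))
  →4  S(add(add(S(add(Z, SSSZ)), add(SSZ, SZ)), add(mul(Z, Z), Z)))
  →5  S(add(S(add(add(Z, SSSZ), add(SSZ, SZ))), add(mul(Z, Z), Z)))
  →6  S(S(add(add(add(Z, SSSZ), add(SSZ, SZ)), add(mul(Z, Z), Z))))
  →7  S(S(add(add(SSSZ, add(SSZ, SZ)), add(mul(Z, Z), Z))))
  →8  S(S(add(S(add(SSZ, add(SSZ, SZ))), add(mul(Z, Z), Z))))
  →9  S(S(S(add(add(SSZ, add(SSZ, SZ)), add(mul(Z, Z), Z)))))
  →10  S(S(S(add(S(add(SZ, add(SSZ, SZ))), add(mul(Z, Z), Z)))))
  →11  S(S(S(S(add(add(SZ, add(SSZ, SZ)), add(mul(Z, Z), Z))))))
  →12  S(S(S(S(add(S(add(Z, add(SSZ, SZ))), add(mul(Z, Z), Z))))))
  →13  S(S(S(S(S(add(add(Z, add(SSZ, SZ)), add(mul(Z, Z), Z)))))))
  →14  S(S(S(S(S(add(add(SSZ, SZ), add(mul(Z, Z), Z)))))))
  →15  S(S(S(S(S(add(S(add(SZ, SZ)), add(mul(Z, Z), Z)))))))
  →16  S(S(S(S(S(S(add(add(SZ, SZ), add(mul(Z, Z), Z))))))))
  →17  S(S(S(S(S(S(add(S(add(Z, SZ)), add(mul(Z, Z), Z))))))))
  →18  S(S(S(S(S(S(S(add(add(Z, SZ), add(mul(Z, Z), Z)))))))))
  →19  S(S(S(S(S(S(S(add(SZ, add(mul(Z, Z), Z)))))))))
  →20  S(S(S(S(S(S(S(S(add(Z, add(mul(Z, Z), Z))))))))))
  →21  S(S(S(S(S(S(S(S(add(mul(Z, Z), Z)))))))))
  →22  S(S(S(S(S(S(S(S(add(Z, Z)))))))))
  →23  S^8(Z)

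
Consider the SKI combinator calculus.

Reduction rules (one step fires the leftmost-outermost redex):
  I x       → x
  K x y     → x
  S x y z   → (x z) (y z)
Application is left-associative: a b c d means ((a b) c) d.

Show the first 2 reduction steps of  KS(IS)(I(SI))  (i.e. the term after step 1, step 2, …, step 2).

Answer: after 2 steps: S(SI)

Reduction:
  start: KS(IS)(I(SI))
  step 1: S(I(SI))
  step 2: S(SI)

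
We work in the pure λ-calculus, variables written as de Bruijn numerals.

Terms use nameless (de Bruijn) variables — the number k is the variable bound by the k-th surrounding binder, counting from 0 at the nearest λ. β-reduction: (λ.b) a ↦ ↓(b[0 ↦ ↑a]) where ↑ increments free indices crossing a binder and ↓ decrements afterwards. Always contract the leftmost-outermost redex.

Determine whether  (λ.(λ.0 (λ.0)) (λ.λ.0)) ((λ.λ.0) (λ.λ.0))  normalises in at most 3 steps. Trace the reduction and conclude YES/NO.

  start: (λ.(λ.0 (λ.0)) (λ.λ.0)) ((λ.λ.0) (λ.λ.0))
  →1  (λ.0 (λ.0)) (λ.λ.0)
  →2  (λ.λ.0) (λ.0)
  →3  λ.0

Answer: YES — reaches normal form λ.0 in 3 ≤ 3 steps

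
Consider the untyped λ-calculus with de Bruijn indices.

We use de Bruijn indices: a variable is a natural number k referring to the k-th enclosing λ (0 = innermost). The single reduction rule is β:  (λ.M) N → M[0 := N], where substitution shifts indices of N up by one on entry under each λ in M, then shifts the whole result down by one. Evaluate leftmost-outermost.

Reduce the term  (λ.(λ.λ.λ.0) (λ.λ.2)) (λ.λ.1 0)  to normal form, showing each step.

  start: (λ.(λ.λ.λ.0) (λ.λ.2)) (λ.λ.1 0)
  →1  (λ.λ.λ.0) (λ.λ.λ.λ.1 0)
  →2  λ.λ.0

Answer: normal form = λ.λ.0  (in 2 steps)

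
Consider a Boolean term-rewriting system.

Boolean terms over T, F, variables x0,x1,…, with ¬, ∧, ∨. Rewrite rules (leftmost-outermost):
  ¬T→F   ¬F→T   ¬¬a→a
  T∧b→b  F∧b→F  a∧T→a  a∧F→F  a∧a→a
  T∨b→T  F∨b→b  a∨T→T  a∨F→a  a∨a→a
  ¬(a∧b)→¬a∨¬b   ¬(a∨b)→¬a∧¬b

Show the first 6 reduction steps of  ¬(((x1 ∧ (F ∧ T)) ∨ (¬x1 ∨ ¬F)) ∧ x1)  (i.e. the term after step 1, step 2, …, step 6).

  start: ¬(((x1 ∧ (F ∧ T)) ∨ (¬x1 ∨ ¬F)) ∧ x1)
  →1  ¬((x1 ∧ (F ∧ T)) ∨ (¬x1 ∨ ¬F)) ∨ ¬x1
  →2  (¬(x1 ∧ (F ∧ T)) ∧ ¬(¬x1 ∨ ¬F)) ∨ ¬x1
  →3  ((¬x1 ∨ ¬(F ∧ T)) ∧ ¬(¬x1 ∨ ¬F)) ∨ ¬x1
  →4  ((¬x1 ∨ (¬F ∨ ¬T)) ∧ ¬(¬x1 ∨ ¬F)) ∨ ¬x1
  →5  ((¬x1 ∨ (T ∨ ¬T)) ∧ ¬(¬x1 ∨ ¬F)) ∨ ¬x1
  →6  ((¬x1 ∨ T) ∧ ¬(¬x1 ∨ ¬F)) ∨ ¬x1

Answer: after 6 steps: ((¬x1 ∨ T) ∧ ¬(¬x1 ∨ ¬F)) ∨ ¬x1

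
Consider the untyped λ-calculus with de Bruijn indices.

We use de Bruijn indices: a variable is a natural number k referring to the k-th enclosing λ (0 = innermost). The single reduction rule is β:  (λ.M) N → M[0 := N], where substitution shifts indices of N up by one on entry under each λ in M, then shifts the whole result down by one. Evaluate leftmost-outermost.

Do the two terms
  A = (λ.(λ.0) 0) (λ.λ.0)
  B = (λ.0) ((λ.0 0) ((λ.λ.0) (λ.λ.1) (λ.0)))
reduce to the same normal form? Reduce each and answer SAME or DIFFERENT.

Term A:
  start: (λ.(λ.0) 0) (λ.λ.0)
  step 1: (λ.0) (λ.λ.0)
  step 2: λ.λ.0

Term B:
  start: (λ.0) ((λ.0 0) ((λ.λ.0) (λ.λ.1) (λ.0)))
  step 1: (λ.0 0) ((λ.λ.0) (λ.λ.1) (λ.0))
  step 2: (λ.λ.0) (λ.λ.1) (λ.0) ((λ.λ.0) (λ.λ.1) (λ.0))
  step 3: (λ.0) (λ.0) ((λ.λ.0) (λ.λ.1) (λ.0))
  step 4: (λ.0) ((λ.λ.0) (λ.λ.1) (λ.0))
  step 5: (λ.λ.0) (λ.λ.1) (λ.0)
  step 6: (λ.0) (λ.0)
  step 7: λ.0

Answer: DIFFERENT — A ⇓ λ.λ.0, B ⇓ λ.0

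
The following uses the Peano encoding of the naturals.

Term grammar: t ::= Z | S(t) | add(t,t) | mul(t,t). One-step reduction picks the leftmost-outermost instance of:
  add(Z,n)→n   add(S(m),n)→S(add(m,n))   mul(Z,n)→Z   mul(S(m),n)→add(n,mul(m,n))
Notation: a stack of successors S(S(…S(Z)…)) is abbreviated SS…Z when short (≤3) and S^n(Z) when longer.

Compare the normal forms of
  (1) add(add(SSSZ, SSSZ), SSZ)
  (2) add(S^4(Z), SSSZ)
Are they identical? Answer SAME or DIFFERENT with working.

Term A:
  start: add(add(SSSZ, SSSZ), SSZ)
  [1] add(S(add(SSZ, SSSZ)), SSZ)
  [2] S(add(add(SSZ, SSSZ), SSZ))
  [3] S(add(S(add(SZ, SSSZ)), SSZ))
  [4] S(S(add(add(SZ, SSSZ), SSZ)))
  [5] S(S(add(S(add(Z, SSSZ)), SSZ)))
  [6] S(S(S(add(add(Z, SSSZ), SSZ))))
  [7] S(S(S(add(SSSZ, SSZ))))
  [8] S(S(S(S(add(SSZ, SSZ)))))
  [9] S(S(S(S(S(add(SZ, SSZ))))))
  [10] S(S(S(S(S(S(add(Z, SSZ)))))))
  [11] S^8(Z)

Term B:
  start: add(S^4(Z), SSSZ)
  [1] S(add(SSSZ, SSSZ))
  [2] S(S(add(SSZ, SSSZ)))
  [3] S(S(S(add(SZ, SSSZ))))
  [4] S(S(S(S(add(Z, SSSZ)))))
  [5] S^7(Z)

Answer: DIFFERENT — A ⇓ S^8(Z), B ⇓ S^7(Z)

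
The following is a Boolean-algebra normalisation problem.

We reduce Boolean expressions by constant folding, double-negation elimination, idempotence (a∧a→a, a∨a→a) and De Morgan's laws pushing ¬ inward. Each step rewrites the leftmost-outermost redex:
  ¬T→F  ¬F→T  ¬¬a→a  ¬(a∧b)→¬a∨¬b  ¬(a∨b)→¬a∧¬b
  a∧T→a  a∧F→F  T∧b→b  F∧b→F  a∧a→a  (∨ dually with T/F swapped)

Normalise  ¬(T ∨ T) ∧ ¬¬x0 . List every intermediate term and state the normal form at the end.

Answer: normal form = F  (in 4 steps)

Reduction:
  start: ¬(T ∨ T) ∧ ¬¬x0
  [1] (¬T ∧ ¬T) ∧ ¬¬x0
  [2] ¬T ∧ ¬¬x0
  [3] F ∧ ¬¬x0
  [4] F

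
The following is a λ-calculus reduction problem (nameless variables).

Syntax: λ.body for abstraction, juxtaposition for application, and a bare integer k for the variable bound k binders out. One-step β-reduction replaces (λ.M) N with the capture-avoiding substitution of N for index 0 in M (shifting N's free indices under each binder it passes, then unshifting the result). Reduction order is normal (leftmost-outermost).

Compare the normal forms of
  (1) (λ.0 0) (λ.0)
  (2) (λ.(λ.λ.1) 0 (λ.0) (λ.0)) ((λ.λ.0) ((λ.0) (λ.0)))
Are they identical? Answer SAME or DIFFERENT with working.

Answer: SAME — A ⇓ λ.0, B ⇓ λ.0

Reduction:
Term A:
  start: (λ.0 0) (λ.0)
  [1] (λ.0) (λ.0)
  [2] λ.0

Term B:
  start: (λ.(λ.λ.1) 0 (λ.0) (λ.0)) ((λ.λ.0) ((λ.0) (λ.0)))
  [1] (λ.λ.1) ((λ.λ.0) ((λ.0) (λ.0))) (λ.0) (λ.0)
  [2] (λ.(λ.λ.0) ((λ.0) (λ.0))) (λ.0) (λ.0)
  [3] (λ.λ.0) ((λ.0) (λ.0)) (λ.0)
  [4] (λ.0) (λ.0)
  [5] λ.0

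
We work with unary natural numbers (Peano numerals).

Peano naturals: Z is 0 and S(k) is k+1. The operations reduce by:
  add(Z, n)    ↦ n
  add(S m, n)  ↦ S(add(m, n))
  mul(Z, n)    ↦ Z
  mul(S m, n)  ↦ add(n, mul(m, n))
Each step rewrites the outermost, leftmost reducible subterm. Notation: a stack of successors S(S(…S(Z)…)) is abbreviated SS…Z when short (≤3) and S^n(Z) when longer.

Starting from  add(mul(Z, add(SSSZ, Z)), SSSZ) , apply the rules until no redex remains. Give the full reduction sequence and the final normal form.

  start: add(mul(Z, add(SSSZ, Z)), SSSZ)
  [1] add(Z, SSSZ)
  [2] SSSZ

Answer: normal form = SSSZ  (in 2 steps)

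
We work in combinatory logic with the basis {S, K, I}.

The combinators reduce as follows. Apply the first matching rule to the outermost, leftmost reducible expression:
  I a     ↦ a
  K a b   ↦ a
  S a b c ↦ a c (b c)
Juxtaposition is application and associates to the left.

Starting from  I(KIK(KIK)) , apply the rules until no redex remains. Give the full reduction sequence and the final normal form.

  start: I(KIK(KIK))
  →1  KIK(KIK)
  →2  I(KIK)
  →3  KIK
  →4  I

Answer: normal form = I  (in 4 steps)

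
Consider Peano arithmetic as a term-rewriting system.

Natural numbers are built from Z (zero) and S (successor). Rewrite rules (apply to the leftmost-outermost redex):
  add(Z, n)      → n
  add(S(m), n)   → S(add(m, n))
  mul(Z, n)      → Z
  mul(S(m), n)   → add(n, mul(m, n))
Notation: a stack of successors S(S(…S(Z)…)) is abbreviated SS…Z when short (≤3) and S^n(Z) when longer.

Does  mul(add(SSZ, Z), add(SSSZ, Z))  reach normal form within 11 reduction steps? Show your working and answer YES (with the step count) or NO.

Answer: NO — after 11 steps the term is S(S(S(mul(S(add(Z, Z)), add(SSSZ, Z))))), not yet normal

Working:
  start: mul(add(SSZ, Z), add(SSSZ, Z))
  [1] mul(S(add(SZ, Z)), add(SSSZ, Z))
  [2] add(add(SSSZ, Z), mul(add(SZ, Z), add(SSSZ, Z)))
  [3] add(S(add(SSZ, Z)), mul(add(SZ, Z), add(SSSZ, Z)))
  [4] S(add(add(SSZ, Z), mul(add(SZ, Z), add(SSSZ, Z))))
  [5] S(add(S(add(SZ, Z)), mul(add(SZ, Z), add(SSSZ, Z))))
  [6] S(S(add(add(SZ, Z), mul(add(SZ, Z), add(SSSZ, Z)))))
  [7] S(S(add(S(add(Z, Z)), mul(add(SZ, Z), add(SSSZ, Z)))))
  [8] S(S(S(add(add(Z, Z), mul(add(SZ, Z), add(SSSZ, Z))))))
  [9] S(S(S(add(Z, mul(add(SZ, Z), add(SSSZ, Z))))))
  [10] S(S(S(mul(add(SZ, Z), add(SSSZ, Z)))))
  [11] S(S(S(mul(S(add(Z, Z)), add(SSSZ, Z)))))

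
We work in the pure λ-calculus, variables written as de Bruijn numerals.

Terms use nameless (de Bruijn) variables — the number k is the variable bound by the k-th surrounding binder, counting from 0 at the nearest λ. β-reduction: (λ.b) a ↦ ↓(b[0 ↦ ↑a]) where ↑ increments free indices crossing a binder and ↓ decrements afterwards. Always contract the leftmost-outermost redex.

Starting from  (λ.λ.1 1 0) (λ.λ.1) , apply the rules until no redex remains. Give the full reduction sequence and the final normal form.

  start: (λ.λ.1 1 0) (λ.λ.1)
  →1  λ.(λ.λ.1) (λ.λ.1) 0
  →2  λ.(λ.λ.λ.1) 0
  →3  λ.λ.λ.1

Answer: normal form = λ.λ.λ.1  (in 3 steps)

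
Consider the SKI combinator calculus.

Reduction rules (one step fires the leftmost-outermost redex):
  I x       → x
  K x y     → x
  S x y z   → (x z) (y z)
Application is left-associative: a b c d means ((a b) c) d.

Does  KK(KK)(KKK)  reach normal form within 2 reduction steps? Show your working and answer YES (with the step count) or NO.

  start: KK(KK)(KKK)
  [1] K(KKK)
  [2] KK

Answer: YES — reaches normal form KK in 2 ≤ 2 steps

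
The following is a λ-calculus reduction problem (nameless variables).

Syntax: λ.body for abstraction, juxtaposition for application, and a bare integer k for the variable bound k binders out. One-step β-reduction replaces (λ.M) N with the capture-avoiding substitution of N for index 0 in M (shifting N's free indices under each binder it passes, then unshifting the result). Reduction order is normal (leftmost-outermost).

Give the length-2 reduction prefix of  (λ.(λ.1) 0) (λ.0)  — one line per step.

  start: (λ.(λ.1) 0) (λ.0)
  →1  (λ.λ.0) (λ.0)
  →2  λ.0

Answer: after 2 steps: λ.0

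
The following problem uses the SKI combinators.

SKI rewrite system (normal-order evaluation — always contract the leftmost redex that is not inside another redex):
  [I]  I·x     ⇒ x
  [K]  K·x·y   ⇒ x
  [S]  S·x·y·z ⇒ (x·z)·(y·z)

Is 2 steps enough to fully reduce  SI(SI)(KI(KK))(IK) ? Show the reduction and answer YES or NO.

  start: SI(SI)(KI(KK))(IK)
  →1  I(KI(KK))(SI(KI(KK)))(IK)
  →2  KI(KK)(SI(KI(KK)))(IK)

Answer: NO — after 2 steps the term is KI(KK)(SI(KI(KK)))(IK), not yet normal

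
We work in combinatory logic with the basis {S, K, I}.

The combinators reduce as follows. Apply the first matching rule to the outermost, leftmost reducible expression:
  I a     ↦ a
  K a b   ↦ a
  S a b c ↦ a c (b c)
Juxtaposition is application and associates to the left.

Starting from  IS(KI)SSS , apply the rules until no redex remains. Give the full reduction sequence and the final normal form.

Answer: normal form = SSS  (in 4 steps)

Derivation:
  start: IS(KI)SSS
  step 1: S(KI)SSS
  step 2: KIS(SS)S
  step 3: I(SS)S
  step 4: SSS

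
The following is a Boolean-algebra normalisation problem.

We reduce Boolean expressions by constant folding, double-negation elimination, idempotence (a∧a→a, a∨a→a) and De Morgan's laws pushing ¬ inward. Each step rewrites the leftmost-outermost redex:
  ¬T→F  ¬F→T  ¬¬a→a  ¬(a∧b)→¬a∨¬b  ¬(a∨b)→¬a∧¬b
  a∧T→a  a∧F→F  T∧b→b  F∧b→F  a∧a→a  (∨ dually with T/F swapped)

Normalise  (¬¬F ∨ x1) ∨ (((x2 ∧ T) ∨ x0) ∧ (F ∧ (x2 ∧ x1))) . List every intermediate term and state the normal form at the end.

Answer: normal form = x1  (in 6 steps)

Reduction:
  start: (¬¬F ∨ x1) ∨ (((x2 ∧ T) ∨ x0) ∧ (F ∧ (x2 ∧ x1)))
  [1] (F ∨ x1) ∨ (((x2 ∧ T) ∨ x0) ∧ (F ∧ (x2 ∧ x1)))
  [2] x1 ∨ (((x2 ∧ T) ∨ x0) ∧ (F ∧ (x2 ∧ x1)))
  [3] x1 ∨ ((x2 ∨ x0) ∧ (F ∧ (x2 ∧ x1)))
  [4] x1 ∨ ((x2 ∨ x0) ∧ F)
  [5] x1 ∨ F
  [6] x1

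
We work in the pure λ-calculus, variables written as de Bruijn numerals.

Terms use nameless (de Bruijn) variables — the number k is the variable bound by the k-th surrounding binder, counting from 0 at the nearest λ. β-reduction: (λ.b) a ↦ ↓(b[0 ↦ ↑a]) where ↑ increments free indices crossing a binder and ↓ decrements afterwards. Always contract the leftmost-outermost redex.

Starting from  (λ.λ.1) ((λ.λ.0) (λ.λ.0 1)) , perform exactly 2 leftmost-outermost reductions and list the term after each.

  start: (λ.λ.1) ((λ.λ.0) (λ.λ.0 1))
  [1] λ.(λ.λ.0) (λ.λ.0 1)
  [2] λ.λ.0

Answer: after 2 steps: λ.λ.0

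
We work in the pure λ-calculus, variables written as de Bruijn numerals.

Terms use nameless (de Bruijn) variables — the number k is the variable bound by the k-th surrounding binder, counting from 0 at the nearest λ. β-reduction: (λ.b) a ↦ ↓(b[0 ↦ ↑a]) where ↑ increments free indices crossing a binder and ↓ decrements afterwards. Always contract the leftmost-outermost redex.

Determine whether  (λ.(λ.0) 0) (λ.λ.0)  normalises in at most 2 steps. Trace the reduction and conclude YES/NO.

  start: (λ.(λ.0) 0) (λ.λ.0)
  step 1: (λ.0) (λ.λ.0)
  step 2: λ.λ.0

Answer: YES — reaches normal form λ.λ.0 in 2 ≤ 2 steps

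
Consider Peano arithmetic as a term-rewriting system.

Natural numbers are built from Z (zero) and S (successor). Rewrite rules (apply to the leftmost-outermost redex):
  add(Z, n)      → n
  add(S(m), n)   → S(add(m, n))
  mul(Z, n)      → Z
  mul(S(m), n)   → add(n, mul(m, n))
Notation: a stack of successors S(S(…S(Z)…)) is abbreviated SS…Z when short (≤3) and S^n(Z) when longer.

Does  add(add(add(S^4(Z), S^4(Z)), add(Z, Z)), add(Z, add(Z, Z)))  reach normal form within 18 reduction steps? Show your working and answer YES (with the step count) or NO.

Answer: NO — after 18 steps the term is S(S(S(S(S(S(add(S(add(SZ, add(Z, Z))), add(Z, add(Z, Z))))))))), not yet normal

Derivation:
  start: add(add(add(S^4(Z), S^4(Z)), add(Z, Z)), add(Z, add(Z, Z)))
  step 1: add(add(S(add(SSSZ, S^4(Z))), add(Z, Z)), add(Z, add(Z, Z)))
  step 2: add(S(add(add(SSSZ, S^4(Z)), add(Z, Z))), add(Z, add(Z, Z)))
  step 3: S(add(add(add(SSSZ, S^4(Z)), add(Z, Z)), add(Z, add(Z, Z))))
  step 4: S(add(add(S(add(SSZ, S^4(Z))), add(Z, Z)), add(Z, add(Z, Z))))
  step 5: S(add(S(add(add(SSZ, S^4(Z)), add(Z, Z))), add(Z, add(Z, Z))))
  step 6: S(S(add(add(add(SSZ, S^4(Z)), add(Z, Z)), add(Z, add(Z, Z)))))
  step 7: S(S(add(add(S(add(SZ, S^4(Z))), add(Z, Z)), add(Z, add(Z, Z)))))
  step 8: S(S(add(S(add(add(SZ, S^4(Z)), add(Z, Z))), add(Z, add(Z, Z)))))
  step 9: S(S(S(add(add(add(SZ, S^4(Z)), add(Z, Z)), add(Z, add(Z, Z))))))
  step 10: S(S(S(add(add(S(add(Z, S^4(Z))), add(Z, Z)), add(Z, add(Z, Z))))))
  step 11: S(S(S(add(S(add(add(Z, S^4(Z)), add(Z, Z))), add(Z, add(Z, Z))))))
  step 12: S(S(S(S(add(add(add(Z, S^4(Z)), add(Z, Z)), add(Z, add(Z, Z)))))))
  step 13: S(S(S(S(add(add(S^4(Z), add(Z, Z)), add(Z, add(Z, Z)))))))
  step 14: S(S(S(S(add(S(add(SSSZ, add(Z, Z))), add(Z, add(Z, Z)))))))
  step 15: S(S(S(S(S(add(add(SSSZ, add(Z, Z)), add(Z, add(Z, Z))))))))
  step 16: S(S(S(S(S(add(S(add(SSZ, add(Z, Z))), add(Z, add(Z, Z))))))))
  step 17: S(S(S(S(S(S(add(add(SSZ, add(Z, Z)), add(Z, add(Z, Z)))))))))
  step 18: S(S(S(S(S(S(add(S(add(SZ, add(Z, Z))), add(Z, add(Z, Z)))))))))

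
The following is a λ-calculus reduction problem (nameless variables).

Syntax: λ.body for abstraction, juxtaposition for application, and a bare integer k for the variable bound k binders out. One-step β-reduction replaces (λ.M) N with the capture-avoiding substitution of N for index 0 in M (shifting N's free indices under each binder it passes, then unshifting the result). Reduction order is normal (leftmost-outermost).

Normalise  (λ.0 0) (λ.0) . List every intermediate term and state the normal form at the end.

  start: (λ.0 0) (λ.0)
  step 1: (λ.0) (λ.0)
  step 2: λ.0

Answer: normal form = λ.0  (in 2 steps)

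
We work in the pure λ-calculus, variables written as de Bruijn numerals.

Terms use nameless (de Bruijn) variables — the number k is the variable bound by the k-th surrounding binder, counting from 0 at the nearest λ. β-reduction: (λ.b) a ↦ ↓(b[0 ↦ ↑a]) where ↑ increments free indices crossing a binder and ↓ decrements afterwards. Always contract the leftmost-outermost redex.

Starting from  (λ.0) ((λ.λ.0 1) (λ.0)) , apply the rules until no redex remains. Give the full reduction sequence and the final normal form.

  start: (λ.0) ((λ.λ.0 1) (λ.0))
  →1  (λ.λ.0 1) (λ.0)
  →2  λ.0 (λ.0)

Answer: normal form = λ.0 (λ.0)  (in 2 steps)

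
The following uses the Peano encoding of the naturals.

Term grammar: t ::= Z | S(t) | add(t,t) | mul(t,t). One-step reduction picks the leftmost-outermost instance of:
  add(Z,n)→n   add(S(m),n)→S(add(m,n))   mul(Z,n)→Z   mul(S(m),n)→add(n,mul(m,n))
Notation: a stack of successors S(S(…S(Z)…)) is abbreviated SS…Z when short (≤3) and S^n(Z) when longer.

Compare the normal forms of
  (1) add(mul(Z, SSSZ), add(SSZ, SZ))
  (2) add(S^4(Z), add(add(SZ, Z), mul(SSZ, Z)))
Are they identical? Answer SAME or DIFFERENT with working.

Answer: DIFFERENT — A ⇓ SSSZ, B ⇓ S^5(Z)

Derivation:
Term A:
  start: add(mul(Z, SSSZ), add(SSZ, SZ))
  [1] add(Z, add(SSZ, SZ))
  [2] add(SSZ, SZ)
  [3] S(add(SZ, SZ))
  [4] S(S(add(Z, SZ)))
  [5] SSSZ

Term B:
  start: add(S^4(Z), add(add(SZ, Z), mul(SSZ, Z)))
  [1] S(add(SSSZ, add(add(SZ, Z), mul(SSZ, Z))))
  [2] S(S(add(SSZ, add(add(SZ, Z), mul(SSZ, Z)))))
  [3] S(S(S(add(SZ, add(add(SZ, Z), mul(SSZ, Z))))))
  [4] S(S(S(S(add(Z, add(add(SZ, Z), mul(SSZ, Z)))))))
  [5] S(S(S(S(add(add(SZ, Z), mul(SSZ, Z))))))
  [6] S(S(S(S(add(S(add(Z, Z)), mul(SSZ, Z))))))
  [7] S(S(S(S(S(add(add(Z, Z), mul(SSZ, Z)))))))
  [8] S(S(S(S(S(add(Z, mul(SSZ, Z)))))))
  [9] S(S(S(S(S(mul(SSZ, Z))))))
  [10] S(S(S(S(S(add(Z, mul(SZ, Z)))))))
  [11] S(S(S(S(S(mul(SZ, Z))))))
  [12] S(S(S(S(S(add(Z, mul(Z, Z)))))))
  [13] S(S(S(S(S(mul(Z, Z))))))
  [14] S^5(Z)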